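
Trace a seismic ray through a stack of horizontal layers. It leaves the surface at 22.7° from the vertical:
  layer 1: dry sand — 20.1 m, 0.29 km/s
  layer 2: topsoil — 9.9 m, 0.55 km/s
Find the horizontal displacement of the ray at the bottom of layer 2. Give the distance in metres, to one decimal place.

Apply Snell's law at each interface; in layer i the horizontal offset is hᵢ·tan θᵢ.
Layer 1: θ = 22.70°; offset = 20.1·tan 22.70° = 8.408 m.
Layer 2: sin θ = 0.55·sin 22.7°/0.29 = 0.7319, θ = 47.05°; offset = 9.9·tan 47.05° = 10.633 m.
Total horizontal offset = 19.041 m.

19.0 m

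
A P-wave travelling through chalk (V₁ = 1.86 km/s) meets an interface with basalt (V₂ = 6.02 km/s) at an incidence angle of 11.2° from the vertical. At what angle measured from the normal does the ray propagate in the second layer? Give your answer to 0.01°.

38.95°

sin θ₁/V₁ = sin θ₂/V₂ ⇒ sin θ₂ = 6.02·sin 11.2°/1.86 = 6.02·0.1942/1.86 = 0.6287.
θ₂ = sin⁻¹(0.6287) = 38.95° (from vertical).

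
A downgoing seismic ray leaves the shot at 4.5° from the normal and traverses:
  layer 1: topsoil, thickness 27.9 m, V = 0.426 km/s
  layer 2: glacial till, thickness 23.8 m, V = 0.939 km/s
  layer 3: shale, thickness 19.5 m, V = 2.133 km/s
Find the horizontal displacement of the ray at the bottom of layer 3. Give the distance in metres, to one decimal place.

14.7 m

p = sin θ₁/V₁ = sin 4.5°/0.426 = 1.8418e-01 s/km is conserved through the stack.
Layer 1: θ = 4.50°; offset = 27.9·tan 4.50° = 2.196 m.
Layer 2: sin θ = p·0.939 = 0.1729 → θ = 9.96°; offset = 23.8·tan 9.96° = 4.179 m.
Layer 3: sin θ = p·2.133 = 0.3928 → θ = 23.13°; offset = 19.5·tan 23.13° = 8.330 m.
Total horizontal offset = 14.705 m.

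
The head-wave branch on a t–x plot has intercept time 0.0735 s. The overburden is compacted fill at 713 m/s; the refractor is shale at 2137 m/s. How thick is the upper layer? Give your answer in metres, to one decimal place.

θ_c = arcsin(713/2137) = 19.49°; cos θ_c = 0.9427.
tᵢ = 2h cos θ_c/V₁ ⇒ h = tᵢ·V₁/(2 cos θ_c) = 0.0735·713/(2·0.9427) = 27.80 m.

27.8 m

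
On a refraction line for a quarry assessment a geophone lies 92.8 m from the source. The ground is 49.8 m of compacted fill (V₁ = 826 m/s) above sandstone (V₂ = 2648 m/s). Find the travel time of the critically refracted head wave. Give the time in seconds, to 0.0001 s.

0.1496 s

θ_c = arcsin(V₁/V₂) = arcsin(826/2648) = 18.18°, cos θ_c = 0.9501.
Intercept time tᵢ = 2h cos θ_c / V₁ = 2·49.8·0.9501/826 = 0.11456 s.
t = x/V₂ + tᵢ = 92.8/2648 + 0.11456 = 0.14961 s.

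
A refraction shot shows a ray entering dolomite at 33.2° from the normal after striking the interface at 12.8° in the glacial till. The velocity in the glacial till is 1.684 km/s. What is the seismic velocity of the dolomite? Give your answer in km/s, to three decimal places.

4.162 km/s

Snell's law: sin 12.8°/V₁ = sin 33.2°/V₂.
V₂ = V₁·sin 33.2°/sin 12.8° = 1.684 × 2.4715 = 4.162 km/s.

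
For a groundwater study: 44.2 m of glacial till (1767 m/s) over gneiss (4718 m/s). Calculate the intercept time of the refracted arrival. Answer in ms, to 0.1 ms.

tᵢ = 2h·√(V₂²−V₁²)/(V₁V₂).
√(V₂²−V₁²) = √(4718²−1767²) = 4374.6 m/s.
tᵢ = 2·44.2·4374.6/(1767·4718) = 0.04639 s.

46.4 ms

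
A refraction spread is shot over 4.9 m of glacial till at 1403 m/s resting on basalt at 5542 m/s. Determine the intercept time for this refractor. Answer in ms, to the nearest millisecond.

θ_c = arcsin(V₁/V₂) = arcsin(1403/5542) = 14.66°; cos θ_c = 0.9674.
tᵢ = 2h·cos θ_c / V₁ = 2·4.9·0.9674 / 1403 = 0.00676 s.

7 ms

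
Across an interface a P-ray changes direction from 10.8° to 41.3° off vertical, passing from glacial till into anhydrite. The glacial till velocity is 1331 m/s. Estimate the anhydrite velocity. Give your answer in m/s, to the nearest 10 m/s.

Snell's law: sin 10.8°/V₁ = sin 41.3°/V₂.
V₂ = V₁·sin 41.3°/sin 10.8° = 1331 × 3.5222 = 4688.10 m/s.

4690 m/s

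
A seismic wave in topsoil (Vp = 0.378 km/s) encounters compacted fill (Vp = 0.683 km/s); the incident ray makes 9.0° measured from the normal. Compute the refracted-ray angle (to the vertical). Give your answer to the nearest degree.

16°

sin θ₁/V₁ = sin θ₂/V₂ ⇒ sin θ₂ = 0.683·sin 9.0°/0.378 = 0.683·0.1564/0.378 = 0.2827.
θ₂ = sin⁻¹(0.2827) = 16.42° (from vertical).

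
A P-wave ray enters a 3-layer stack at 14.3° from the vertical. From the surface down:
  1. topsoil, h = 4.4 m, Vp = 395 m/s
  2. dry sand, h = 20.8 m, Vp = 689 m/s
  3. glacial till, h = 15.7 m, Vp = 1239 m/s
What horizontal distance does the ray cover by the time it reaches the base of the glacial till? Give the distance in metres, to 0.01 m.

Ray parameter p = sin 14.3° / 395 m/s = 6.2531e-04 s/m.
Layer 1: θ = 14.30°; offset = 4.4·tan 14.30° = 1.1215 m.
Layer 2: sin θ = p·689 = 0.4308 → θ = 25.52°; offset = 20.8·tan 25.52° = 9.9304 m.
Layer 3: sin θ = p·1239 = 0.7748 → θ = 50.78°; offset = 15.7·tan 50.78° = 19.2389 m.
Summing the layer offsets gives 30.2909 m.

30.29 m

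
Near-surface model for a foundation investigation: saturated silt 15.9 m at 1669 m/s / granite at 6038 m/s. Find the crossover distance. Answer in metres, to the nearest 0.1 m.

42.2 m

θ_c = arcsin(1669/6038) = 16.05°, so cos θ_c = 0.9610 and tᵢ = 2h cos θ_c/V₁ = 0.0183 s.
At crossover x/V₁ = x/V₂ + tᵢ ⇒ x = tᵢ/(1/V₁ − 1/V₂) = 0.01831/(5.9916e-04 − 1.6562e-04) = 42.24 m.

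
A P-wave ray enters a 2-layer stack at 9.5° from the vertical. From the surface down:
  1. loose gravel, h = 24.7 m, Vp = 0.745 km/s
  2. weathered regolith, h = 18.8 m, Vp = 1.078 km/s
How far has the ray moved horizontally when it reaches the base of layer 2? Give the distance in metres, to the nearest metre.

9 m

Apply Snell's law at each interface; in layer i the horizontal offset is hᵢ·tan θᵢ.
Layer 1: θ = 9.50°; offset = 24.7·tan 9.50° = 4.133 m.
Layer 2: sin θ = 1.078·sin 9.5°/0.745 = 0.2388, θ = 13.82°; offset = 18.8·tan 13.82° = 4.624 m.
Σ offsets = 8.757 m.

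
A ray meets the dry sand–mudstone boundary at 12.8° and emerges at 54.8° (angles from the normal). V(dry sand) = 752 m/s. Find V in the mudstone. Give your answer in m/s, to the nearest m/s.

2774 m/s

sin 12.8° = 0.2215; sin 54.8° = 0.8171.
V₂ = V₁·(sin θ₂/sin θ₁) = 752·(0.8171/0.2215) = 2773.63 m/s.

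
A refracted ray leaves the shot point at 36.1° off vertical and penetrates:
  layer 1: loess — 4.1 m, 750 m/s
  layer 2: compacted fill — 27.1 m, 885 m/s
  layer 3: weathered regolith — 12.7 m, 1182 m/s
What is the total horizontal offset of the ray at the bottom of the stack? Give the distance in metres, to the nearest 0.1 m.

61.0 m

Ray parameter p = sin 36.1° / 750 m/s = 7.8560e-04 s/m.
Layer 1: θ = 36.10°; offset = 4.1·tan 36.10° = 2.990 m.
Layer 2: sin θ = p·885 = 0.6953 → θ = 44.05°; offset = 27.1·tan 44.05° = 26.213 m.
Layer 3: sin θ = p·1182 = 0.9286 → θ = 68.21°; offset = 12.7·tan 68.21° = 31.774 m.
Σ offsets = 60.977 m.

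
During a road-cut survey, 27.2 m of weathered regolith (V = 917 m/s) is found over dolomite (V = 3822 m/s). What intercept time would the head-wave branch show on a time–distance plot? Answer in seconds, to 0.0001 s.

tᵢ = 2h·√(V₂²−V₁²)/(V₁V₂).
√(V₂²−V₁²) = √(3822²−917²) = 3710.4 m/s.
tᵢ = 2·27.2·3710.4/(917·3822) = 0.05759 s.

0.0576 s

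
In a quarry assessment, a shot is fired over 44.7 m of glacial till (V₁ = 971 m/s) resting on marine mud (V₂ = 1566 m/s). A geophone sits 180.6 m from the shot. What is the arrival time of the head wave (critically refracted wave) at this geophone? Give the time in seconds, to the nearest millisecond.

t = x/V₂ + 2h·√(V₂²−V₁²)/(V₁V₂).
√(V₂²−V₁²) = √(1566²−971²) = 1228.6 m/s; delay term = 2·44.7·1228.6/(971·1566) = 0.07223 s.
t = 180.6/1566 + 0.07223 = 0.18756 s.

0.188 s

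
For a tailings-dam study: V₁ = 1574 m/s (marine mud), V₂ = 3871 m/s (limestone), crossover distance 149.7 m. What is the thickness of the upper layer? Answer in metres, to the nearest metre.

x_cross = 2h·√((V₂+V₁)/(V₂−V₁)) → h = x_cross / (2·√((V₂+V₁)/(V₂−V₁))).
√((V₂+V₁)/(V₂−V₁)) = √((3871+1574)/(3871−1574)) = 1.5396.
h = 149.7 / (2·1.5396) = 48.62 m.

49 m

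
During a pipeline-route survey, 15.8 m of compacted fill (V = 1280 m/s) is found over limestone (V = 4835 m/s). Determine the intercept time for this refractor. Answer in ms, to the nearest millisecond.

24 ms

θ_c = arcsin(V₁/V₂) = arcsin(1280/4835) = 15.35°; cos θ_c = 0.9643.
tᵢ = 2h·cos θ_c / V₁ = 2·15.8·0.9643 / 1280 = 0.02381 s.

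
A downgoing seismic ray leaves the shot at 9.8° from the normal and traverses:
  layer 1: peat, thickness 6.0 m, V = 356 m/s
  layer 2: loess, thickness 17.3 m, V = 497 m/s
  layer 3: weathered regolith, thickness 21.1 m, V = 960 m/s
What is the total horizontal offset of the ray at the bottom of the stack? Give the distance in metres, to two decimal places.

16.17 m

Apply Snell's law at each interface; in layer i the horizontal offset is hᵢ·tan θᵢ.
Layer 1: θ = 9.80°; offset = 6.0·tan 9.80° = 1.0364 m.
Layer 2: sin θ = 497·sin 9.8°/356 = 0.2376, θ = 13.75°; offset = 17.3·tan 13.75° = 4.2321 m.
Layer 3: sin θ = 960·sin 9.8°/356 = 0.4590, θ = 27.32°; offset = 21.1·tan 27.32° = 10.9008 m.
Summing the layer offsets gives 16.1693 m.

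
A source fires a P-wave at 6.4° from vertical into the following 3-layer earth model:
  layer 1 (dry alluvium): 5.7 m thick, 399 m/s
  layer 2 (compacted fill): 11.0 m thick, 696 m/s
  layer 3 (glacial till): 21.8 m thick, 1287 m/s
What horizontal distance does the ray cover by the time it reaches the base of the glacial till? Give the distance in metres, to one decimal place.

p = sin θ₁/V₁ = sin 6.4°/399 = 2.7937e-04 s/m is conserved through the stack.
Layer 1: θ = 6.40°; offset = 5.7·tan 6.40° = 0.639 m.
Layer 2: sin θ = p·696 = 0.1944 → θ = 11.21°; offset = 11.0·tan 11.21° = 2.180 m.
Layer 3: sin θ = p·1287 = 0.3596 → θ = 21.07°; offset = 21.8·tan 21.07° = 8.400 m.
Summing the layer offsets gives 11.220 m.

11.2 m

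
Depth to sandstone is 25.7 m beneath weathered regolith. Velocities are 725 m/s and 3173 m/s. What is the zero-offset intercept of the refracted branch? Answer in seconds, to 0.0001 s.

tᵢ = 2h·√(V₂²−V₁²)/(V₁V₂).
√(V₂²−V₁²) = √(3173²−725²) = 3089.1 m/s.
tᵢ = 2·25.7·3089.1/(725·3173) = 0.06902 s.

0.0690 s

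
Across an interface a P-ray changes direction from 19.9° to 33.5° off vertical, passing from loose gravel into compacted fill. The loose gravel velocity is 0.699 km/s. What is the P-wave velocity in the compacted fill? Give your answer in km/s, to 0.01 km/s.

Snell's law: sin 19.9°/V₁ = sin 33.5°/V₂.
V₂ = V₁·sin 33.5°/sin 19.9° = 0.699 × 1.6215 = 1.13 km/s.

1.13 km/s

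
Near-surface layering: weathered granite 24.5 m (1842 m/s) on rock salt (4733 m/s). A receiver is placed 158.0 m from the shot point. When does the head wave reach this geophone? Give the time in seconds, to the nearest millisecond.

t = x/V₂ + 2h·√(V₂²−V₁²)/(V₁V₂).
√(V₂²−V₁²) = √(4733²−1842²) = 4359.9 m/s; delay term = 2·24.5·4359.9/(1842·4733) = 0.02450 s.
t = 158.0/4733 + 0.02450 = 0.05789 s.

0.058 s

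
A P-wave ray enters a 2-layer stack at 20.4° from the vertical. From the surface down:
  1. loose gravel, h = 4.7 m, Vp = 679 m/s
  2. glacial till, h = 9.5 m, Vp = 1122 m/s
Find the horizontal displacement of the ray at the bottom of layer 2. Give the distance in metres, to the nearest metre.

p = sin θ₁/V₁ = sin 20.4°/679 = 5.1336e-04 s/m is conserved through the stack.
Layer 1: θ = 20.40°; offset = 4.7·tan 20.40° = 1.748 m.
Layer 2: sin θ = p·1122 = 0.5760 → θ = 35.17°; offset = 9.5·tan 35.17° = 6.694 m.
Total horizontal offset = 8.442 m.

8 m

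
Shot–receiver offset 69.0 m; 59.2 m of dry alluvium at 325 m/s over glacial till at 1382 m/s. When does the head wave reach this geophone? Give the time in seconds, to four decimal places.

t = x/V₂ + 2h·√(V₂²−V₁²)/(V₁V₂).
√(V₂²−V₁²) = √(1382²−325²) = 1343.2 m/s; delay term = 2·59.2·1343.2/(325·1382) = 0.35409 s.
t = 69.0/1382 + 0.35409 = 0.40402 s.

0.4040 s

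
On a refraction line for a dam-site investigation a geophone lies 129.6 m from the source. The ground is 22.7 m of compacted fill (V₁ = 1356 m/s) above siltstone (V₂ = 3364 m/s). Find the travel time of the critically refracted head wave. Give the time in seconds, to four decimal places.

θ_c = arcsin(V₁/V₂) = arcsin(1356/3364) = 23.77°, cos θ_c = 0.9152.
Intercept time tᵢ = 2h cos θ_c / V₁ = 2·22.7·0.9152/1356 = 0.03064 s.
t = x/V₂ + tᵢ = 129.6/3364 + 0.03064 = 0.06917 s.

0.0692 s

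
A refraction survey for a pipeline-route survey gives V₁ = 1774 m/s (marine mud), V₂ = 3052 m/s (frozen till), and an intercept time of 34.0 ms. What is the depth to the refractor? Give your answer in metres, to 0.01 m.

37.06 m

h = tᵢ·V₁·V₂ / (2·√(V₂²−V₁²)).
√(V₂²−V₁²) = √(3052² − 1774²) = 2483.5 m/s.
h = 0.034 s × 1774 × 3052 / (2 × 2483.5) = 37.06 m.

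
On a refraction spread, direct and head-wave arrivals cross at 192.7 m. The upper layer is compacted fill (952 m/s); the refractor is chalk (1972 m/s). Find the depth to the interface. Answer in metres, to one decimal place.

56.9 m

h = (x_cross/2)·√((V₂−V₁)/(V₂+V₁)).
(V₂−V₁)/(V₂+V₁) = (1972−952)/(1972+952) = 0.3488; √ = 0.5906.
h = (192.7/2)·0.5906 = 56.91 m.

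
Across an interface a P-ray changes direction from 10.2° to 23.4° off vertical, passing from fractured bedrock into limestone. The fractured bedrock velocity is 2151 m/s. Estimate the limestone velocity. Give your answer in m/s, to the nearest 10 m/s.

4820 m/s

Snell's law: sin 10.2°/V₁ = sin 23.4°/V₂.
V₂ = V₁·sin 23.4°/sin 10.2° = 2151 × 2.2427 = 4824.05 m/s.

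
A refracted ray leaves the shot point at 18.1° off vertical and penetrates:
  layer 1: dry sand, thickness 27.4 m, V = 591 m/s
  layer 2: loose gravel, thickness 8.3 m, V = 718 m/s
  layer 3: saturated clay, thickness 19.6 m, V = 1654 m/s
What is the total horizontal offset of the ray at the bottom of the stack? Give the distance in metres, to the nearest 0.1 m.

Ray parameter p = sin 18.1° / 591 m/s = 5.2568e-04 s/m.
Layer 1: θ = 18.10°; offset = 27.4·tan 18.10° = 8.956 m.
Layer 2: sin θ = p·718 = 0.3774 → θ = 22.18°; offset = 8.3·tan 22.18° = 3.383 m.
Layer 3: sin θ = p·1654 = 0.8695 → θ = 60.40°; offset = 19.6·tan 60.40° = 34.499 m.
Summing the layer offsets gives 46.837 m.

46.8 m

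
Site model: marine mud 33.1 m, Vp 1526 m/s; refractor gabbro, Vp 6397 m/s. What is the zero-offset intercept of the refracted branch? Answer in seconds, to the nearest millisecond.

tᵢ = 2h·√(V₂²−V₁²)/(V₁V₂).
√(V₂²−V₁²) = √(6397²−1526²) = 6212.3 m/s.
tᵢ = 2·33.1·6212.3/(1526·6397) = 0.04213 s.

0.042 s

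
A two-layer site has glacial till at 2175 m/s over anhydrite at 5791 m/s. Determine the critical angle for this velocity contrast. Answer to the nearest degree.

22°

At critical incidence the refracted ray runs along the interface (θ₂ = 90°), so sin θ_c = V₁/V₂.
θ_c = arcsin(2175/5791) = arcsin 0.3756 = 22.06°.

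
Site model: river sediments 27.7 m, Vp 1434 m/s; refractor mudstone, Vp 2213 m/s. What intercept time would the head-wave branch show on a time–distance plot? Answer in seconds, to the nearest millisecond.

θ_c = arcsin(V₁/V₂) = arcsin(1434/2213) = 40.39°; cos θ_c = 0.7616.
tᵢ = 2h·cos θ_c / V₁ = 2·27.7·0.7616 / 1434 = 0.02942 s.

0.029 s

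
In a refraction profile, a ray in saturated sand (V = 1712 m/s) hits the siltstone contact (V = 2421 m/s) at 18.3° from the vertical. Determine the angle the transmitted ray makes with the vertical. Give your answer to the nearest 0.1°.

sin θ₁/V₁ = sin θ₂/V₂ ⇒ sin θ₂ = 2421·sin 18.3°/1712 = 2421·0.3140/1712 = 0.4440.
θ₂ = arcsin 0.4440 = 26.36° from the normal.

26.4°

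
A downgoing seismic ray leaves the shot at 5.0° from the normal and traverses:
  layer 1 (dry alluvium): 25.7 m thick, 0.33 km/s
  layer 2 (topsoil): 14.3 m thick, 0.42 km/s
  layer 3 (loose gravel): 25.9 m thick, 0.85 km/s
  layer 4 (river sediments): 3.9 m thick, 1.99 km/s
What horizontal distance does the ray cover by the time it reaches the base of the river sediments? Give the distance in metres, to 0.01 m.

12.22 m

p = sin θ₁/V₁ = sin 5.0°/0.33 = 2.6411e-01 s/km is conserved through the stack.
Layer 1: θ = 5.00°; offset = 25.7·tan 5.00° = 2.2485 m.
Layer 2: sin θ = p·0.42 = 0.1109 → θ = 6.37°; offset = 14.3·tan 6.37° = 1.5961 m.
Layer 3: sin θ = p·0.85 = 0.2245 → θ = 12.97°; offset = 25.9·tan 12.97° = 5.9666 m.
Layer 4: sin θ = p·1.99 = 0.5256 → θ = 31.71°; offset = 3.9·tan 31.71° = 2.4093 m.
Total horizontal offset = 12.2205 m.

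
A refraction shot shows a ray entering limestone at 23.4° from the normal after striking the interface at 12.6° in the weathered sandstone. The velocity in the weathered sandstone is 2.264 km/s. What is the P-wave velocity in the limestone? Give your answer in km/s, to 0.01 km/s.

sin 12.6° = 0.2181; sin 23.4° = 0.3971.
V₂ = V₁·(sin θ₂/sin θ₁) = 2.264·(0.3971/0.2181) = 4.12 km/s.

4.12 km/s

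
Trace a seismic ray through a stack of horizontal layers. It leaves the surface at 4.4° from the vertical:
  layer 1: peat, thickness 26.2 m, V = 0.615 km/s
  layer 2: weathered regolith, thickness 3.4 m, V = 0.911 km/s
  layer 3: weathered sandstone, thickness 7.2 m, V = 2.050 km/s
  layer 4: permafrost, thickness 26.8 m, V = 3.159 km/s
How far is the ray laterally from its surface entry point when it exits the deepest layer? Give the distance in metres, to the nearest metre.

16 m

Apply Snell's law at each interface; in layer i the horizontal offset is hᵢ·tan θᵢ.
Layer 1: θ = 4.40°; offset = 26.2·tan 4.40° = 2.016 m.
Layer 2: sin θ = 0.911·sin 4.4°/0.615 = 0.1136, θ = 6.53°; offset = 3.4·tan 6.53° = 0.389 m.
Layer 3: sin θ = 2.050·sin 4.4°/0.615 = 0.2557, θ = 14.82°; offset = 7.2·tan 14.82° = 1.905 m.
Layer 4: sin θ = 3.159·sin 4.4°/0.615 = 0.3941, θ = 23.21°; offset = 26.8·tan 23.21° = 11.491 m.
Σ offsets = 15.801 m.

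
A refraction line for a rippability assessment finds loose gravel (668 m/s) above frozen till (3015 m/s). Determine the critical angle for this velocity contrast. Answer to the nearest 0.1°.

12.8°

Critical incidence: sin θ_c = V₁/V₂ = 668/3015 = 0.2216.
θ_c = arcsin 0.2216 = 12.80°.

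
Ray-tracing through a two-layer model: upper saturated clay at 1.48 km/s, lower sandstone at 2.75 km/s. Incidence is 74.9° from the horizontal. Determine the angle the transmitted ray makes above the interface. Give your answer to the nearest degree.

61°

Angle from the normal: 90° − 74.9° = 15.1°.
Snell's law: sin θ₂ = (V₂/V₁)·sin θ₁ = (2.75/1.48)·sin 15.1° = 0.4840.
θ₂ = sin⁻¹(0.4840) = 28.95° (from vertical).
From the interface: 90° − 28.95° = 61.05°.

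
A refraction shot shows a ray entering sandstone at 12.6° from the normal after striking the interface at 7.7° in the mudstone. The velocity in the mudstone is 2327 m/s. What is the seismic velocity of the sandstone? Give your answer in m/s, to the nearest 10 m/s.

3790 m/s

Snell's law: sin 7.7°/V₁ = sin 12.6°/V₂.
V₂ = V₁·sin 12.6°/sin 7.7° = 2327 × 1.6281 = 3788.59 m/s.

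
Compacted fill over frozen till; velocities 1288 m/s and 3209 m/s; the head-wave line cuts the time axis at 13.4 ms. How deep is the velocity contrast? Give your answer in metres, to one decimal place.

9.4 m

h = tᵢ·V₁·V₂ / (2·√(V₂²−V₁²)).
√(V₂²−V₁²) = √(3209² − 1288²) = 2939.2 m/s.
h = 0.0134 s × 1288 × 3209 / (2 × 2939.2) = 9.42 m.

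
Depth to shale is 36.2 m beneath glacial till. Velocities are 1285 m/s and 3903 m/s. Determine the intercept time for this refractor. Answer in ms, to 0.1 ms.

tᵢ = 2h·√(V₂²−V₁²)/(V₁V₂).
√(V₂²−V₁²) = √(3903²−1285²) = 3685.4 m/s.
tᵢ = 2·36.2·3685.4/(1285·3903) = 0.05320 s.

53.2 ms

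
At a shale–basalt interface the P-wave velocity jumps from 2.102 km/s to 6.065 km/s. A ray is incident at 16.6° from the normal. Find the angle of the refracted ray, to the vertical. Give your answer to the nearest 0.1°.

55.5°

Snell's law: sin θ₂ = (V₂/V₁)·sin θ₁ = (6.065/2.102)·sin 16.6° = 0.8243.
θ₂ = sin⁻¹(0.8243) = 55.52° (from vertical).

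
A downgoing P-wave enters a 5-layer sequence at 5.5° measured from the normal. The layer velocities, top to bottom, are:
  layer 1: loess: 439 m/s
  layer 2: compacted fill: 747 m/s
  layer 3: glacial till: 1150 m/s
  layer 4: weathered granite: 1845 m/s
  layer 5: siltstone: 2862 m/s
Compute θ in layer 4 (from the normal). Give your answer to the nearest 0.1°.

Snell's law across each interface conserves sin θ / V, so sin θ_4 = V_4·sin θ₁/V₁.
sin θ_4 = 1845 × sin 5.5° / 439 = 0.4028.
θ_4 = arcsin 0.4028 = 23.75°.

23.8°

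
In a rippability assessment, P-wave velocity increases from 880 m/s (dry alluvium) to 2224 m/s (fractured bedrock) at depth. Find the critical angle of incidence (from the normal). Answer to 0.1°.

At critical incidence the refracted ray runs along the interface (θ₂ = 90°), so sin θ_c = V₁/V₂.
θ_c = arcsin(880/2224) = arcsin 0.3957 = 23.31°.

23.3°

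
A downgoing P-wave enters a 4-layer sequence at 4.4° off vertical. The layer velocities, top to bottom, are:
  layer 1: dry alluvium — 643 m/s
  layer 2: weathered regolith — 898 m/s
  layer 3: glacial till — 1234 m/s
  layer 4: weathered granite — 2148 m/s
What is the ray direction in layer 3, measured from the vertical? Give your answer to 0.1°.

8.5°

Snell's law across each interface conserves sin θ / V, so sin θ_3 = V_3·sin θ₁/V₁.
sin θ_3 = 1234 × sin 4.4° / 643 = 0.1472.
θ_3 = 8.47° from the vertical.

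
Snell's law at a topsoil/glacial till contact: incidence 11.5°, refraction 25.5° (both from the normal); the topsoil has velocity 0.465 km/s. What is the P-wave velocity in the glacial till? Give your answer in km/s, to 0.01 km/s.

Snell's law: sin 11.5°/V₁ = sin 25.5°/V₂.
V₂ = V₁·sin 25.5°/sin 11.5° = 0.465 × 2.1594 = 1.00 km/s.

1.00 km/s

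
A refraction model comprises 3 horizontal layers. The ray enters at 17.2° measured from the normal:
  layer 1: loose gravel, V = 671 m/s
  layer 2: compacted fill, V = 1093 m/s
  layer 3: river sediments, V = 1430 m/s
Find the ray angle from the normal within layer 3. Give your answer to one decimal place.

39.1°

Ray parameter p = sin 17.2° / 671 = 4.4070e-04 s/m.
sin θ_3 = p·V_3 = 4.4070e-04 × 1430 = 0.6302.
θ_3 = arcsin 0.6302 = 39.06°.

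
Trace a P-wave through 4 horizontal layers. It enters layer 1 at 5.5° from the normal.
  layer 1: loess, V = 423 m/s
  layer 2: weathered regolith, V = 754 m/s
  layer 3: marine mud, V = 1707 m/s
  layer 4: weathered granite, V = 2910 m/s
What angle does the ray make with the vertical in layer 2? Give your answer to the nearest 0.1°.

Ray parameter p = sin 5.5° / 423 = 2.2659e-04 s/m.
sin θ_2 = p·V_2 = 2.2659e-04 × 754 = 0.1708.
θ_2 = 9.84° from the vertical.

9.8°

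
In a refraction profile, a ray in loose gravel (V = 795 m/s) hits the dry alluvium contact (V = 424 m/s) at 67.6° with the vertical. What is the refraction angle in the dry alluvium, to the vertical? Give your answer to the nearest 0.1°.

Snell's law: sin θ₂ = (V₂/V₁)·sin θ₁ = (424/795)·sin 67.6° = 0.4931.
θ₂ = arcsin 0.4931 = 29.54° from the normal.

29.5°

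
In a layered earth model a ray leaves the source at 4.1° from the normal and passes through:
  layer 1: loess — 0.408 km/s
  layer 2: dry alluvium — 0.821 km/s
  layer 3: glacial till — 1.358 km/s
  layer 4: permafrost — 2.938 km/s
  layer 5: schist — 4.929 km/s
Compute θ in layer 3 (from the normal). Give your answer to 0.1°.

Snell's law across each interface conserves sin θ / V, so sin θ_3 = V_3·sin θ₁/V₁.
sin θ_3 = 1.358 × sin 4.1° / 0.408 = 0.2380.
θ_3 = 13.77° from the vertical.

13.8°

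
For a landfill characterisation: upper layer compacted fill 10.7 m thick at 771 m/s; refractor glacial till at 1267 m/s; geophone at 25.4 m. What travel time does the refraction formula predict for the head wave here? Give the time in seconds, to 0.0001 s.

t = x/V₂ + 2h·√(V₂²−V₁²)/(V₁V₂).
√(V₂²−V₁²) = √(1267²−771²) = 1005.4 m/s; delay term = 2·10.7·1005.4/(771·1267) = 0.02203 s.
t = 25.4/1267 + 0.02203 = 0.04207 s.

0.0421 s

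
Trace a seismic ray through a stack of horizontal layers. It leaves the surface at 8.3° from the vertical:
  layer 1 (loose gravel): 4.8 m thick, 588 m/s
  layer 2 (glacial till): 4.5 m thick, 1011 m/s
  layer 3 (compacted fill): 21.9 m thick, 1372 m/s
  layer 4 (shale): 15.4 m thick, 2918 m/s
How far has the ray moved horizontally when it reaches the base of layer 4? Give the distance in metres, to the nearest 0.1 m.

Ray parameter p = sin 8.3° / 588 m/s = 2.4550e-04 s/m.
Layer 1: θ = 8.30°; offset = 4.8·tan 8.30° = 0.700 m.
Layer 2: sin θ = p·1011 = 0.2482 → θ = 14.37°; offset = 4.5·tan 14.37° = 1.153 m.
Layer 3: sin θ = p·1372 = 0.3368 → θ = 19.68°; offset = 21.9·tan 19.68° = 7.834 m.
Layer 4: sin θ = p·2918 = 0.7164 → θ = 45.76°; offset = 15.4·tan 45.76° = 15.812 m.
Summing the layer offsets gives 25.500 m.

25.5 m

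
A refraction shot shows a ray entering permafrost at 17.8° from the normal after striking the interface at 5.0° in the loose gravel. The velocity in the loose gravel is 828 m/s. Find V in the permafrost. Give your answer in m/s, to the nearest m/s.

Snell's law: sin 5.0°/V₁ = sin 17.8°/V₂.
V₂ = V₁·sin 17.8°/sin 5.0° = 828 × 3.5075 = 2904.18 m/s.

2904 m/s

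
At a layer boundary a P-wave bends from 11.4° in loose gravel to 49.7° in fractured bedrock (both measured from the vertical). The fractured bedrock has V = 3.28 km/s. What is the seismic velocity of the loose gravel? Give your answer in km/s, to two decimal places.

0.85 km/s

Snell's law: sin 11.4°/V₁ = sin 49.7°/V₂.
V₁ = V₂·sin 11.4°/sin 49.7° = 3.28 × 0.2592 = 0.85 km/s.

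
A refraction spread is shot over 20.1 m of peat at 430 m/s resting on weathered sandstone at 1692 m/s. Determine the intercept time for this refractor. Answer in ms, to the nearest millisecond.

90 ms

θ_c = arcsin(V₁/V₂) = arcsin(430/1692) = 14.72°; cos θ_c = 0.9672.
tᵢ = 2h·cos θ_c / V₁ = 2·20.1·0.9672 / 430 = 0.09042 s.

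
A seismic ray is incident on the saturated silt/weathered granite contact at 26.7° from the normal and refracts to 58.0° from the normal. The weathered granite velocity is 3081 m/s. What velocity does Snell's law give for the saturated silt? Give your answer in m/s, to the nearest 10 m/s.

1630 m/s

sin 26.7° = 0.4493; sin 58.0° = 0.8480.
V₁ = V₂·(sin θ₁/sin θ₂) = 3081·(0.4493/0.8480) = 1632.40 m/s.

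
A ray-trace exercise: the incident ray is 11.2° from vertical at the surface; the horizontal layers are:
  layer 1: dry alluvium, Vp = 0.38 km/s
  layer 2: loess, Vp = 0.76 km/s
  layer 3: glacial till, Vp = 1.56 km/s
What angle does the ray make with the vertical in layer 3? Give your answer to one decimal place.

Snell's law across each interface conserves sin θ / V, so sin θ_3 = V_3·sin θ₁/V₁.
sin θ_3 = 1.56 × sin 11.2° / 0.38 = 0.7974.
θ_3 = arcsin 0.7974 = 52.88°.

52.9°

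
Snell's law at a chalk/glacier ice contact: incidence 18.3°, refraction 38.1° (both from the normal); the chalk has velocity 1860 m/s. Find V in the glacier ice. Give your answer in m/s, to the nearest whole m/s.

3655 m/s

Snell's law: sin 18.3°/V₁ = sin 38.1°/V₂.
V₂ = V₁·sin 38.1°/sin 18.3° = 1860 × 1.9651 = 3655.14 m/s.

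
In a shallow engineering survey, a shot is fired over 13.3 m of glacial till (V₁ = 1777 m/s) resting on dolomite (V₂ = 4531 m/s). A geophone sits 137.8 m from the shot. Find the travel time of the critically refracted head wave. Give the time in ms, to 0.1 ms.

44.2 ms

θ_c = arcsin(V₁/V₂) = arcsin(1777/4531) = 23.09°, cos θ_c = 0.9199.
Intercept time tᵢ = 2h cos θ_c / V₁ = 2·13.3·0.9199/1777 = 0.01377 s.
t = x/V₂ + tᵢ = 137.8/4531 + 0.01377 = 0.04418 s.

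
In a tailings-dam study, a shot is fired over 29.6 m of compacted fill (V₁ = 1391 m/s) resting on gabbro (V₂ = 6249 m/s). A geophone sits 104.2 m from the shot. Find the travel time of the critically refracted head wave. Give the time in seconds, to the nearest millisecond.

θ_c = arcsin(V₁/V₂) = arcsin(1391/6249) = 12.86°, cos θ_c = 0.9749.
Intercept time tᵢ = 2h cos θ_c / V₁ = 2·29.6·0.9749/1391 = 0.04149 s.
t = x/V₂ + tᵢ = 104.2/6249 + 0.04149 = 0.05817 s.

0.058 s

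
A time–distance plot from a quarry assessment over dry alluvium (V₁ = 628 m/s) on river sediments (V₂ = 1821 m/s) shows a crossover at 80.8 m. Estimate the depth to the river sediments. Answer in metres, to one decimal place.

h = (x_cross/2)·√((V₂−V₁)/(V₂+V₁)).
(V₂−V₁)/(V₂+V₁) = (1821−628)/(1821+628) = 0.4871; √ = 0.6980.
h = (80.8/2)·0.6980 = 28.20 m.

28.2 m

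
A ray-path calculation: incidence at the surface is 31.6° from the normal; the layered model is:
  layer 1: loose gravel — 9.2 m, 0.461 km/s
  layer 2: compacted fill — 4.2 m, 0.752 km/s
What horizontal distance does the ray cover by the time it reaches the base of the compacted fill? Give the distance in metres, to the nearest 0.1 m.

12.6 m

p = sin θ₁/V₁ = sin 31.6°/0.461 = 1.1366e+00 s/km is conserved through the stack.
Layer 1: θ = 31.60°; offset = 9.2·tan 31.60° = 5.660 m.
Layer 2: sin θ = p·0.752 = 0.8547 → θ = 58.73°; offset = 4.2·tan 58.73° = 6.916 m.
Total horizontal offset = 12.576 m.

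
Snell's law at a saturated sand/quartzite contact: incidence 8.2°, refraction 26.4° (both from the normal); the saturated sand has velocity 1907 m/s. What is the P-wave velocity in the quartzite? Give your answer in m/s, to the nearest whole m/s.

5945 m/s

Snell's law: sin 8.2°/V₁ = sin 26.4°/V₂.
V₂ = V₁·sin 26.4°/sin 8.2° = 1907 × 3.1174 = 5944.93 m/s.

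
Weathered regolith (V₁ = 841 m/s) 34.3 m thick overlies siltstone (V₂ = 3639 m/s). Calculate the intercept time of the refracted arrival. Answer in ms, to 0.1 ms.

θ_c = arcsin(V₁/V₂) = arcsin(841/3639) = 13.36°; cos θ_c = 0.9729.
tᵢ = 2h·cos θ_c / V₁ = 2·34.3·0.9729 / 841 = 0.07936 s.

79.4 ms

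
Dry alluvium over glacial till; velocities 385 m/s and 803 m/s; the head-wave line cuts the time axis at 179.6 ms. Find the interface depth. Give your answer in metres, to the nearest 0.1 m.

θ_c = arcsin(385/803) = 28.65°; cos θ_c = 0.8776.
tᵢ = 2h cos θ_c/V₁ ⇒ h = tᵢ·V₁/(2 cos θ_c) = 0.1796·385/(2·0.8776) = 39.40 m.

39.4 m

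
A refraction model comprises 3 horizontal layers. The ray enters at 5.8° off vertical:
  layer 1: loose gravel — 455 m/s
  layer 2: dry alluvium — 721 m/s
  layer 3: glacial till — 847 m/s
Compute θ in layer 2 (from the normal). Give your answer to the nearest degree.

Ray parameter p = sin 5.8° / 455 = 2.2210e-04 s/m.
sin θ_2 = p·V_2 = 2.2210e-04 × 721 = 0.1601.
θ_2 = arcsin 0.1601 = 9.21°.

9°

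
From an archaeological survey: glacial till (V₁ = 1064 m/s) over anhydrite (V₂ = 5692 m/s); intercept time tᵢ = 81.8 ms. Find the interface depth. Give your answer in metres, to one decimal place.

44.3 m

h = tᵢ·V₁·V₂ / (2·√(V₂²−V₁²)).
√(V₂²−V₁²) = √(5692² − 1064²) = 5591.7 m/s.
h = 0.0818 s × 1064 × 5692 / (2 × 5591.7) = 44.30 m.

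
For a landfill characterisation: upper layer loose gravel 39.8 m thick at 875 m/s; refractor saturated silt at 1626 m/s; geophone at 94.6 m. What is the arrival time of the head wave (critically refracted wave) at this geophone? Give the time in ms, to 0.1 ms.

θ_c = arcsin(V₁/V₂) = arcsin(875/1626) = 32.56°, cos θ_c = 0.8429.
Intercept time tᵢ = 2h cos θ_c / V₁ = 2·39.8·0.8429/875 = 0.07668 s.
t = x/V₂ + tᵢ = 94.6/1626 + 0.07668 = 0.13486 s.

134.9 ms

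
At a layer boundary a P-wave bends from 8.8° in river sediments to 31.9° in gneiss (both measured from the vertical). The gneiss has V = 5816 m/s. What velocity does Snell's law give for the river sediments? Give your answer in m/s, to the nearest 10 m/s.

1680 m/s

Snell's law: sin 8.8°/V₁ = sin 31.9°/V₂.
V₁ = V₂·sin 8.8°/sin 31.9° = 5816 × 0.2895 = 1683.76 m/s.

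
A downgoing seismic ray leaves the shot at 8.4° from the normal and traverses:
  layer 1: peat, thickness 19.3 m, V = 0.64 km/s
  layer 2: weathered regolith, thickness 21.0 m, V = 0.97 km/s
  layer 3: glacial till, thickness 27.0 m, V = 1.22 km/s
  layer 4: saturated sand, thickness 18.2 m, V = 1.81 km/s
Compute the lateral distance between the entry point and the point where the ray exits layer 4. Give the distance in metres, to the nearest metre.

24 m

Apply Snell's law at each interface; in layer i the horizontal offset is hᵢ·tan θᵢ.
Layer 1: θ = 8.40°; offset = 19.3·tan 8.40° = 2.850 m.
Layer 2: sin θ = 0.97·sin 8.4°/0.64 = 0.2214, θ = 12.79°; offset = 21.0·tan 12.79° = 4.768 m.
Layer 3: sin θ = 1.22·sin 8.4°/0.64 = 0.2785, θ = 16.17°; offset = 27.0·tan 16.17° = 7.828 m.
Layer 4: sin θ = 1.81·sin 8.4°/0.64 = 0.4131, θ = 24.40°; offset = 18.2·tan 24.40° = 8.257 m.
Total horizontal offset = 23.703 m.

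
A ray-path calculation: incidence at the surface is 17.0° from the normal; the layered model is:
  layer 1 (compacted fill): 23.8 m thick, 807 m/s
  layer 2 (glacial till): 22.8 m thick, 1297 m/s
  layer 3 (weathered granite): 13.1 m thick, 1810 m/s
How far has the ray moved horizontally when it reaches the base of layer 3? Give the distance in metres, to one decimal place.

30.8 m

Ray parameter p = sin 17.0° / 807 m/s = 3.6229e-04 s/m.
Layer 1: θ = 17.00°; offset = 23.8·tan 17.00° = 7.276 m.
Layer 2: sin θ = p·1297 = 0.4699 → θ = 28.03°; offset = 22.8·tan 28.03° = 12.137 m.
Layer 3: sin θ = p·1810 = 0.6558 → θ = 40.98°; offset = 13.1·tan 40.98° = 11.378 m.
Summing the layer offsets gives 30.792 m.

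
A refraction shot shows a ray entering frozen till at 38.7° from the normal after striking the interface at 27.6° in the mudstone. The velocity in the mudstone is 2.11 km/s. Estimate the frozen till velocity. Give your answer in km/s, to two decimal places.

2.85 km/s

sin 27.6° = 0.4633; sin 38.7° = 0.6252.
V₂ = V₁·(sin θ₂/sin θ₁) = 2.11·(0.6252/0.4633) = 2.85 km/s.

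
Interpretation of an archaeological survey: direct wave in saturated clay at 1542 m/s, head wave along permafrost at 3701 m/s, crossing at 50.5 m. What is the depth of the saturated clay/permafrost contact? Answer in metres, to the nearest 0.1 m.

h = (x_cross/2)·√((V₂−V₁)/(V₂+V₁)).
(V₂−V₁)/(V₂+V₁) = (3701−1542)/(3701+1542) = 0.4118; √ = 0.6417.
h = (50.5/2)·0.6417 = 16.20 m.

16.2 m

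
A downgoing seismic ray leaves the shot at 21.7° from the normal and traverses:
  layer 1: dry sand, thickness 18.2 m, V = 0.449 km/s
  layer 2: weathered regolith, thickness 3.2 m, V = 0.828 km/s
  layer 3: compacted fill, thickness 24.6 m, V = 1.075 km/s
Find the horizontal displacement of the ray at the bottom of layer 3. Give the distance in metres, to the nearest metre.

57 m

Apply Snell's law at each interface; in layer i the horizontal offset is hᵢ·tan θᵢ.
Layer 1: θ = 21.70°; offset = 18.2·tan 21.70° = 7.243 m.
Layer 2: sin θ = 0.828·sin 21.7°/0.449 = 0.6818, θ = 42.99°; offset = 3.2·tan 42.99° = 2.983 m.
Layer 3: sin θ = 1.075·sin 21.7°/0.449 = 0.8853, θ = 62.28°; offset = 24.6·tan 62.28° = 46.821 m.
Σ offsets = 57.047 m.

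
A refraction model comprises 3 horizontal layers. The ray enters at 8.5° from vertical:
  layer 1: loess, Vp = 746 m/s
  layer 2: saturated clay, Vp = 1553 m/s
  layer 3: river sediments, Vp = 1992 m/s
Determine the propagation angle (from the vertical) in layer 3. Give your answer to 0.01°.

Snell's law across each interface conserves sin θ / V, so sin θ_3 = V_3·sin θ₁/V₁.
sin θ_3 = 1992 × sin 8.5° / 746 = 0.3947.
θ_3 = arcsin 0.3947 = 23.25°.

23.25°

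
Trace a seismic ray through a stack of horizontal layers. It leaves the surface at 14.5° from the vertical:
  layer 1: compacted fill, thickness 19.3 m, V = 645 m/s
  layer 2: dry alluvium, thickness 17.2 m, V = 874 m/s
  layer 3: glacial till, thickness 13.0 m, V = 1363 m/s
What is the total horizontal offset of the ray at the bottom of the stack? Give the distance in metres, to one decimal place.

Ray parameter p = sin 14.5° / 645 m/s = 3.8819e-04 s/m.
Layer 1: θ = 14.50°; offset = 19.3·tan 14.50° = 4.991 m.
Layer 2: sin θ = p·874 = 0.3393 → θ = 19.83°; offset = 17.2·tan 19.83° = 6.203 m.
Layer 3: sin θ = p·1363 = 0.5291 → θ = 31.94°; offset = 13.0·tan 31.94° = 8.106 m.
Total horizontal offset = 19.301 m.

19.3 m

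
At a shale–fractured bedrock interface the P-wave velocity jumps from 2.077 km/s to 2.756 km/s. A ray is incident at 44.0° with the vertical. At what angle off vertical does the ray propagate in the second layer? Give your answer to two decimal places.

sin θ₁/V₁ = sin θ₂/V₂ ⇒ sin θ₂ = 2.756·sin 44.0°/2.077 = 2.756·0.6947/2.077 = 0.9218.
θ₂ = sin⁻¹(0.9218) = 67.18° (from vertical).

67.18°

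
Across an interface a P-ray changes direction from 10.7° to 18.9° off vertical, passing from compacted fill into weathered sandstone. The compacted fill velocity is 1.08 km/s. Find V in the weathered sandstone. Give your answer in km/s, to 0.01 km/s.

Snell's law: sin 10.7°/V₁ = sin 18.9°/V₂.
V₂ = V₁·sin 18.9°/sin 10.7° = 1.08 × 1.7446 = 1.88 km/s.

1.88 km/s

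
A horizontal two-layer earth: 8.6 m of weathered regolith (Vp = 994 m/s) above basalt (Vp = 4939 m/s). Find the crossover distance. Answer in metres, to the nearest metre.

21 m

θ_c = arcsin(994/4939) = 11.61°, so cos θ_c = 0.9795 and tᵢ = 2h cos θ_c/V₁ = 0.0169 s.
At crossover x/V₁ = x/V₂ + tᵢ ⇒ x = tᵢ/(1/V₁ − 1/V₂) = 0.01695/(1.0060e-03 − 2.0247e-04) = 21.09 m.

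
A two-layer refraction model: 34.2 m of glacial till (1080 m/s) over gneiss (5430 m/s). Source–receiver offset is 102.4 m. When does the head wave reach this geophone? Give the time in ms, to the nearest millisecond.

t = x/V₂ + 2h·√(V₂²−V₁²)/(V₁V₂).
√(V₂²−V₁²) = √(5430²−1080²) = 5321.5 m/s; delay term = 2·34.2·5321.5/(1080·5430) = 0.06207 s.
t = 102.4/5430 + 0.06207 = 0.08093 s.

81 ms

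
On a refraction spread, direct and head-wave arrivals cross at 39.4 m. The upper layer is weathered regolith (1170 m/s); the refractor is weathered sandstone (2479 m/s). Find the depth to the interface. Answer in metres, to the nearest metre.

12 m

x_cross = 2h·√((V₂+V₁)/(V₂−V₁)) → h = x_cross / (2·√((V₂+V₁)/(V₂−V₁))).
√((V₂+V₁)/(V₂−V₁)) = √((2479+1170)/(2479−1170)) = 1.6696.
h = 39.4 / (2·1.6696) = 11.80 m.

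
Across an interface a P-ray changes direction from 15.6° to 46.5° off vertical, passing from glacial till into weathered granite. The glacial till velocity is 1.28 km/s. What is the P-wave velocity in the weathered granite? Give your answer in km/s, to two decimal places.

3.45 km/s

Snell's law: sin 15.6°/V₁ = sin 46.5°/V₂.
V₂ = V₁·sin 46.5°/sin 15.6° = 1.28 × 2.6974 = 3.45 km/s.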